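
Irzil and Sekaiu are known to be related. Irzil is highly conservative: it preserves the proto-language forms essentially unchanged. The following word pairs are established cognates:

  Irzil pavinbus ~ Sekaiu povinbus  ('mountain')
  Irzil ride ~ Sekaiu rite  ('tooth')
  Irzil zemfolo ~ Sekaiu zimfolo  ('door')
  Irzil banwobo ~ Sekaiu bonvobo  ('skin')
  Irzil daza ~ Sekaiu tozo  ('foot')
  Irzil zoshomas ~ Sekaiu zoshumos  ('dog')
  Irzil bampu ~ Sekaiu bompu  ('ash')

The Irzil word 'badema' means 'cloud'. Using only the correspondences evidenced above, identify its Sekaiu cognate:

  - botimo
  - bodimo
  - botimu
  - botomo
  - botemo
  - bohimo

botimo

daza ~ tozo, zoshomas ~ zoshumos — Irzil a corresponds to Sekaiu o after a consonant, before a consonant other than r, m, n, p, b, f, v.
ride ~ rite — Irzil d corresponds to Sekaiu t between vowels (before a front vowel).
zemfolo ~ zimfolo — Irzil e corresponds to Sekaiu i after a consonant, before a nasal.
daza ~ tozo — Irzil a corresponds to Sekaiu o word-finally.
Applying these to Irzil 'badema':
  badema → bodema   (a→o after a consonant, before a consonant other than r, m, n, p, b, f, v)
  bodema → botema   (d→t between vowels (before a front vowel))
  botema → botima   (e→i after a consonant, before a nasal)
  botima → botimo   (a→o word-finally)
So the Sekaiu cognate is 'botimo'.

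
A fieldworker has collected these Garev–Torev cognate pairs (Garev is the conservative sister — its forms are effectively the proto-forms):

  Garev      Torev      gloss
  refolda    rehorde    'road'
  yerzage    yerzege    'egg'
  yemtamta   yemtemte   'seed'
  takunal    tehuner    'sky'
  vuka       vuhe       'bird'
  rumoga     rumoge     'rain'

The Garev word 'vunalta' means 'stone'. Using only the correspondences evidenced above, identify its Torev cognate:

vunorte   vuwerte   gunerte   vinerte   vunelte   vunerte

yerzage ~ yerzege, takunal ~ tehuner — Garev a corresponds to Torev e after a consonant, before a consonant other than r, m, n, p, b, f, v.
refolda ~ rehorde — Garev l corresponds to Torev r after a vowel, before a consonant other than r, m, n, p, b, f, v.
refolda ~ rehorde, yemtamta ~ yemtemte — Garev a corresponds to Torev e word-finally.
Applying these to Garev 'vunalta':
  vunalta → vunelta   (a→e after a consonant, before a consonant other than r, m, n, p, b, f, v)
  vunelta → vunerta   (l→r after a vowel, before a consonant other than r, m, n, p, b, f, v)
  vunerta → vunerte   (a→e word-finally)
So the Torev cognate is 'vunerte'.

vunerte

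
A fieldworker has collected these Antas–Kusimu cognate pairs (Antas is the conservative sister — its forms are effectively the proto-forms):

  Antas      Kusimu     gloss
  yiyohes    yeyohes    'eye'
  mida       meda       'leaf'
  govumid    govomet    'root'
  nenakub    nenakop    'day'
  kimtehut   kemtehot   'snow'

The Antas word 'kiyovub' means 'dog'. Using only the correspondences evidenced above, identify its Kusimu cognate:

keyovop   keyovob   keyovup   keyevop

keyovop

yiyohes ~ yeyohes, mida ~ meda — Antas i corresponds to Kusimu e after a consonant, before a consonant other than r, m, n, p, b, f, v.
nenakub ~ nenakop — Antas u corresponds to Kusimu o after a consonant, before a labial obstruent.
nenakub ~ nenakop — Antas b corresponds to Kusimu p word-finally.
Applying these to Antas 'kiyovub':
  kiyovub → keyovub   (i→e after a consonant, before a consonant other than r, m, n, p, b, f, v)
  keyovub → keyovob   (u→o after a consonant, before a labial obstruent)
  keyovob → keyovop   (b→p word-finally)
So the Kusimu cognate is 'keyovop'.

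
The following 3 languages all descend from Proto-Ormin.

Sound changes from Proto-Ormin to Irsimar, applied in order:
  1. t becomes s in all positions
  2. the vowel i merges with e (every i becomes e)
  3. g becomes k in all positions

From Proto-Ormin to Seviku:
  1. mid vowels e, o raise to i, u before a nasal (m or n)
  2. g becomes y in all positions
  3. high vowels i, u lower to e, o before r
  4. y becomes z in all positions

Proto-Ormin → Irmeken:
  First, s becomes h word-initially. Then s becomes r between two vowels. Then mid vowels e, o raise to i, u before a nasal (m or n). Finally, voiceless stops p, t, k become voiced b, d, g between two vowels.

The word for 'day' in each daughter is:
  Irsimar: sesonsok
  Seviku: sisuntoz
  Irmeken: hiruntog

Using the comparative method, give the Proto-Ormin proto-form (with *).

Position 3: Irsimar has s, Seviku has s, Irmeken has r. Seviku preserves s here (none of its changes turn any other segment into s), so the proto-segment is *s.
Position 4: Irsimar has o, Seviku has u, Irmeken has u. Irsimar preserves o here (none of its changes turn any other segment into o), so the proto-segment is *o.
Position 8: Irsimar has k, Seviku has z, Irmeken has g. Taking the neighbouring segments as reconstructed: Irsimar k could go back to *k or *g; Seviku z could go back to *g or *z or *y; Irmeken g can only go back to *g — the one source consistent with every daughter is *g.
This points to *sisontog. Verify forward in each daughter:
Irsimar: *sisontog
  sisontog → sisonsog   [unconditioned shift]
  sisonsog → sesonsog   [vowel merger]
  sesonsog → sesonsok   [unconditioned shift]
  giving Irsimar sesonsok.
Seviku: *sisontog
  sisontog → sisuntog   [pre-nasal raising]
  sisuntog → sisuntoy   [unconditioned shift]
  sisuntoy (rule 3 does not apply)
  sisuntoy → sisuntoz   [unconditioned shift]
  giving Seviku sisuntoz.
Irmeken: *sisontog > hisontog > hirontog > hiruntog  (by debuccalisation, rhotacism, pre-nasal raising)
*sisontog is the unique common source.

*sisontog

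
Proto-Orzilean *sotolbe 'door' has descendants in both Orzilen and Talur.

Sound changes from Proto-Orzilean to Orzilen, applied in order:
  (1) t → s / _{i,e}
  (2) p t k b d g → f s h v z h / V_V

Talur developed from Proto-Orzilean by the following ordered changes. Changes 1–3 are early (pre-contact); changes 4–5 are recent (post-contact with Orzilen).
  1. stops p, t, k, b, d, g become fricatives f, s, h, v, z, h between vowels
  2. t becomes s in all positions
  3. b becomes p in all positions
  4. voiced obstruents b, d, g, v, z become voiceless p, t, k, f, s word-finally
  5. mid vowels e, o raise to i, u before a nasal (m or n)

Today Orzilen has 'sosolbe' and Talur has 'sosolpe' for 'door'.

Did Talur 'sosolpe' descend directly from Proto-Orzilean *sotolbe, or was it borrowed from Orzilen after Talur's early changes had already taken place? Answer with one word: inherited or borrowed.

If inherited, *sotolbe would pass through all of Talur's changes:
Talur: *sotolbe
  sotolbe → sosolbe   [intervocalic lenition]
  sosolbe (rule 2 does not apply)
  sosolbe → sosolpe   [unconditioned shift]
  sosolpe (rule 4 does not apply)
  sosolpe (rule 5 does not apply)
  giving Talur sosolpe.
If borrowed from Orzilen 'sosolbe' after the early changes, it would undergo only the recent ones:
  rule 4 (final devoicing): no change (sosolbe)
  rule 5 (pre-nasal raising): no change (sosolbe)
  ⇒ as a loan: sosolbe
Talur 'sosolpe' matches the inherited outcome exactly, so it is an inherited cognate, not a loan.

inherited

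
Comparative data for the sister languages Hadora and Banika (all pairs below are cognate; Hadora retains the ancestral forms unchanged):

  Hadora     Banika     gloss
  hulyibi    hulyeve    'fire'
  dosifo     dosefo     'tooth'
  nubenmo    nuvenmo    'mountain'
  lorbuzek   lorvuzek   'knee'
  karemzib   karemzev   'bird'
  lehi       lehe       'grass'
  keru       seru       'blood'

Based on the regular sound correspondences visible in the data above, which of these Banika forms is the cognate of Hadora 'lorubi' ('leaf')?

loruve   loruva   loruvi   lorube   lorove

loruve

hulyibi ~ hulyeve — Hadora b corresponds to Banika v between vowels (before a front vowel).
hulyibi ~ hulyeve, lehi ~ lehe — Hadora i corresponds to Banika e word-finally.
Applying these to Hadora 'lorubi':
  lorubi → loruvi   (b→v between vowels (before a front vowel))
  loruvi → loruve   (i→e word-finally)
So the Banika cognate is 'loruve'.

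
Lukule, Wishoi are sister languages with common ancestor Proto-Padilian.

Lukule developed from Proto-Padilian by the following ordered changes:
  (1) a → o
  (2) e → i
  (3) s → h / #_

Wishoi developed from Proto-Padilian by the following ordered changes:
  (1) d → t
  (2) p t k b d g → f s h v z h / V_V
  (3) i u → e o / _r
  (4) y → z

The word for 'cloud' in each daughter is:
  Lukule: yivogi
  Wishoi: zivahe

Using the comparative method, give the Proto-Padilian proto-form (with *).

Position 1: Lukule has y, Wishoi has z. Lukule preserves y here (none of its changes turn any other segment into y), so the proto-segment is *y.
Position 6: Lukule has i, Wishoi has e. Taking the neighbouring segments as reconstructed: Lukule i could go back to *e or *i; Wishoi e can only go back to *e — the one source consistent with every daughter is *e.
Position 4: Lukule has o, Wishoi has a. Wishoi preserves a here (none of its changes turn any other segment into a), so the proto-segment is *a.
This points to *yivage. Verify forward in each daughter:
Lukule: *yivage
  yivage → yivoge   [vowel merger]
  yivoge → yivogi   [vowel merger]
  yivogi (rule 3 does not apply)
  giving Lukule yivogi.
Wishoi: start from *yivage.
  rule 1: no change — yivage
  rule 2 (intervocalic lenition): yivage → yivahe
  rule 3: no change — yivahe
  rule 4 (unconditioned shift): yivahe → zivahe
  ⇒ Wishoi zivahe
*yivage is the unique common source.

*yivage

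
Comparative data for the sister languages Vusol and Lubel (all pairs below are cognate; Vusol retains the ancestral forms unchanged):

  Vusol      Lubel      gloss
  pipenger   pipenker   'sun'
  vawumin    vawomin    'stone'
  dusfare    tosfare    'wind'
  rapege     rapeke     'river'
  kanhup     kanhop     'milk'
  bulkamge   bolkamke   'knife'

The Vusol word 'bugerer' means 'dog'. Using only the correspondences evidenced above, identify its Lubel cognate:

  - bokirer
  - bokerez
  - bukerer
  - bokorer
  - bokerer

dusfare ~ tosfare, bulkamge ~ bolkamke — Vusol u corresponds to Lubel o after a consonant, before a consonant other than r, m, n, p, b, f, v.
rapege ~ rapeke — Vusol g corresponds to Lubel k between vowels (before a front vowel).
Applying these to Vusol 'bugerer':
  bugerer → bogerer   (u→o after a consonant, before a consonant other than r, m, n, p, b, f, v)
  bogerer → bokerer   (g→k between vowels (before a front vowel))
So the Lubel cognate is 'bokerer'.

bokerer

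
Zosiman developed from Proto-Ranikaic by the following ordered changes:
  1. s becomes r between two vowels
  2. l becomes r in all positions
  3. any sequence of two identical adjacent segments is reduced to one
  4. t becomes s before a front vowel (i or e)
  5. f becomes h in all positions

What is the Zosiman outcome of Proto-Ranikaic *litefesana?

riseherana

Zosiman: *litefesana > liteferana > riteferana > riseferana > riseherana  (by rhotacism, unconditioned shift, palatalisation, unconditioned shift)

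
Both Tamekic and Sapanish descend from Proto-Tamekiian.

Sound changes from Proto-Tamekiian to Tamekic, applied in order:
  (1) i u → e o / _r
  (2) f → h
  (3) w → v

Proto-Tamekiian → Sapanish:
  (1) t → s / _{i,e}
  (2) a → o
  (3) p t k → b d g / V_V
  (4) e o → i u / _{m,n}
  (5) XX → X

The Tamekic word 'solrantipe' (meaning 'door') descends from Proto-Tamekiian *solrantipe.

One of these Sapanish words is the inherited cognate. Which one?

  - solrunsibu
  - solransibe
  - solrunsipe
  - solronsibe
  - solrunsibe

solrunsibe

Sapanish: *solrantipe > solransipe > solronsipe > solronsibe > solrunsibe  (by palatalisation, vowel merger, intervocalic voicing, pre-nasal raising)
Only 'solrunsibe' matches the regular Sapanish development of *solrantipe.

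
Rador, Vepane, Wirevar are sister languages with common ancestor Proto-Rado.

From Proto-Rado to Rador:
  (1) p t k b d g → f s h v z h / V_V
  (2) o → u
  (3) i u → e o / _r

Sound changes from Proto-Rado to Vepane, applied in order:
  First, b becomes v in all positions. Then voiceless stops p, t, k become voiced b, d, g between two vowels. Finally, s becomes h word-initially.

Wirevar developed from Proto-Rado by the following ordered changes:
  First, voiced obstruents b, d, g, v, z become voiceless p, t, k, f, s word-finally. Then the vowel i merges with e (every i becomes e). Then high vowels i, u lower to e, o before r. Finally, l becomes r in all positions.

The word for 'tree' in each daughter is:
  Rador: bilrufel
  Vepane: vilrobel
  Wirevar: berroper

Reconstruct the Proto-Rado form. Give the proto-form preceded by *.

Position 1: Rador has b, Vepane has v, Wirevar has b. Rador preserves b here (none of its changes turn any other segment into b), so the proto-segment is *b.
Position 2: Rador has i, Vepane has i, Wirevar has e. Rador preserves i here (none of its changes turn any other segment into i), so the proto-segment is *i.
Position 6: Rador has f, Vepane has b, Wirevar has p. In Vepane, b can only continue *p, so the proto-segment is *p.
Continuing position by position gives *bilropel; check it forward:
Rador: *bilropel
  bilropel → bilrofel   [intervocalic lenition]
  bilrofel → bilrufel   [vowel merger]
  bilrufel (rule 3 does not apply)
  giving Rador bilrufel.
Vepane: *bilropel > vilropel > vilrobel  (by unconditioned shift, intervocalic voicing)
Wirevar: start from *bilropel.
  rule 1: no change — bilropel
  rule 2 (vowel merger): bilropel → belropel
  rule 3: no change — belropel
  rule 4 (unconditioned shift): belropel → berroper
  ⇒ Wirevar berroper
*bilropel is the unique common source.

*bilropel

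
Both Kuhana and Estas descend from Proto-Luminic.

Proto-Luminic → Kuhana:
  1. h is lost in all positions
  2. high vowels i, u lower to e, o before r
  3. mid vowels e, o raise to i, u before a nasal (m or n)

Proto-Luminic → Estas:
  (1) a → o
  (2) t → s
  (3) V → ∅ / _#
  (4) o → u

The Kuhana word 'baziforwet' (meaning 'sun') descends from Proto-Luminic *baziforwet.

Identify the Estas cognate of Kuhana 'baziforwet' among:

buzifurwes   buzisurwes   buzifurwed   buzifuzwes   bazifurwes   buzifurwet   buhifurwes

Estas: start from *baziforwet.
  rule 1 (vowel merger): baziforwet → boziforwet
  rule 2 (unconditioned shift): boziforwet → boziforwes
  rule 3: no change — boziforwes
  rule 4 (vowel merger): boziforwes → buzifurwes
  ⇒ Estas buzifurwes
The other candidates each miss or misapply at least one Estas change.

buzifurwes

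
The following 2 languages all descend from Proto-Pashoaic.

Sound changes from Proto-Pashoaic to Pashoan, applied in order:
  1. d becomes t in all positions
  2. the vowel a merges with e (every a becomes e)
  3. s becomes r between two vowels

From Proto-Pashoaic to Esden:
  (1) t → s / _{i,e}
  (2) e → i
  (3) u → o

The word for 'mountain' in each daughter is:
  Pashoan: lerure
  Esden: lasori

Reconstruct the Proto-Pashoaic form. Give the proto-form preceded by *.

*lasure

Position 4: Pashoan has u, Esden has o. Pashoan preserves u here (none of its changes turn any other segment into u), so the proto-segment is *u.
Position 2: Pashoan has e, Esden has a. Esden preserves a here (none of its changes turn any other segment into a), so the proto-segment is *a.
Position 3: Pashoan has r, Esden has s. Taking the neighbouring segments as reconstructed: Pashoan r could go back to *s or *r; Esden s can only go back to *s — the one source consistent with every daughter is *s.
Verify the candidate proto-form against each daughter:
Pashoan: *lasure
  lasure (rule 1 does not apply)
  lasure → lesure   [vowel merger]
  lesure → lerure   [rhotacism]
  giving Pashoan lerure.
Esden: start from *lasure.
  rule 1: no change — lasure
  rule 2 (vowel merger): lasure → lasuri
  rule 3 (vowel merger): lasuri → lasori
  ⇒ Esden lasori
*lasure is the unique common source.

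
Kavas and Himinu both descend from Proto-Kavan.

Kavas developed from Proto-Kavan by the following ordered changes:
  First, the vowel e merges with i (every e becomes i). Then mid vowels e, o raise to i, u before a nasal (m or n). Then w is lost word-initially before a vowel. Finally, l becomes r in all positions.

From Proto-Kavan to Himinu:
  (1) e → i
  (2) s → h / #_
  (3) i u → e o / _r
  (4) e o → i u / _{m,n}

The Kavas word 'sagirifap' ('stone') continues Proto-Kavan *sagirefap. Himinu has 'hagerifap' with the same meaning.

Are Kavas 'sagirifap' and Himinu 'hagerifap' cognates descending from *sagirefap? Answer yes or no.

Derive the expected Himinu reflex of *sagirefap:
Himinu: *sagirefap > sagirifap > hagirifap > hagerifap  (by vowel merger, debuccalisation, pre-rhotic lowering)
Himinu 'hagerifap' matches the regular reflex exactly, so the pair is cognate.

yes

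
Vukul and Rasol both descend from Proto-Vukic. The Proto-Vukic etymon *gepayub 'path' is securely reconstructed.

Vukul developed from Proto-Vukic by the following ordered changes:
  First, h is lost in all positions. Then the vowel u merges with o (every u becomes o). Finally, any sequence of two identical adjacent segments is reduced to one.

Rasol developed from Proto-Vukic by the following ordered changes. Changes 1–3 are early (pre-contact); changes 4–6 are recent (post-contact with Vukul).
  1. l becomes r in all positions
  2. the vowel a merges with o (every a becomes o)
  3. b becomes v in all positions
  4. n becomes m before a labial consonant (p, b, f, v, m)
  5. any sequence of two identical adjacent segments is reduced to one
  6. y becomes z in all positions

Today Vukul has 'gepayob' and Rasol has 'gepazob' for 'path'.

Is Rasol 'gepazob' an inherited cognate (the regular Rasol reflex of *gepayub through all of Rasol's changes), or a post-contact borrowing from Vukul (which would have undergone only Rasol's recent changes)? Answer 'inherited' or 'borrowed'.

borrowed

If inherited, *gepayub would pass through all of Rasol's changes:
Rasol: *gepayub
  gepayub (rule 1 does not apply)
  gepayub → gepoyub   [vowel merger]
  gepoyub → gepoyuv   [unconditioned shift]
  gepoyuv (rule 4 does not apply)
  gepoyuv (rule 5 does not apply)
  gepoyuv → gepozuv   [unconditioned shift]
  giving Rasol gepozuv.
If borrowed from Vukul 'gepayob' after the early changes, it would undergo only the recent ones:
  rule 4 (nasal place assimilation): no change (gepayob)
  rule 5 (degemination): no change (gepayob)
  rule 6 (unconditioned shift): gepayob → gepazob
  ⇒ as a loan: gepazob
Rasol 'gepazob' matches the loan outcome 'gepazob', not the inherited 'gepozuv' — it skipped the early Rasol changes, so it was borrowed from Vukul.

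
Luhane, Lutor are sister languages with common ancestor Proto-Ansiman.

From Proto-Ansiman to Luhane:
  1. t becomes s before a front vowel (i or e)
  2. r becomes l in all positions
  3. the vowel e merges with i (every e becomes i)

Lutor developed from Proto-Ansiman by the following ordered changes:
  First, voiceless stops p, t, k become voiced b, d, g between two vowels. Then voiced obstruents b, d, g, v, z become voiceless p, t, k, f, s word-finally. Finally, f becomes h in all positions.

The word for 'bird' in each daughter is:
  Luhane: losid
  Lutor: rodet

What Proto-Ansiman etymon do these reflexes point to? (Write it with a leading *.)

*roted

Position 3: Luhane has s, Lutor has d. Taking the neighbouring segments as reconstructed: Luhane s could go back to *t or *s; Lutor d could go back to *t or *d — the one source consistent with every daughter is *t.
Position 4: Luhane has i, Lutor has e. Lutor preserves e here (none of its changes turn any other segment into e), so the proto-segment is *e.
Position 5: Luhane has d, Lutor has t. Luhane preserves d here (none of its changes turn any other segment into d), so the proto-segment is *d.
This points to *roted. Verify forward in each daughter:
Luhane: start from *roted.
  rule 1 (palatalisation): roted → rosed
  rule 2 (unconditioned shift): rosed → losed
  rule 3 (vowel merger): losed → losid
  ⇒ Luhane losid
Lutor: start from *roted.
  rule 1 (intervocalic voicing): roted → roded
  rule 2 (final devoicing): roded → rodet
  rule 3: no change — rodet
  ⇒ Lutor rodet
Only *roted yields all of Luhane losid, Lutor rodet.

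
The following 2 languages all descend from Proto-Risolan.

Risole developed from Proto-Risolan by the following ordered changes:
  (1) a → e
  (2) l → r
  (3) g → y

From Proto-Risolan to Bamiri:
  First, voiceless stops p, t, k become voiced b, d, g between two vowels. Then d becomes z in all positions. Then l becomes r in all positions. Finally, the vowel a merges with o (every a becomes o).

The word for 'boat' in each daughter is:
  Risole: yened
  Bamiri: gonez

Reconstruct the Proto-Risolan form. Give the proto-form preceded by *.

Position 1: Risole has y, Bamiri has g. Taking the neighbouring segments as reconstructed: Risole y could go back to *g or *y; Bamiri g can only go back to *g — the one source consistent with every daughter is *g.
Position 5: Risole has d, Bamiri has z. Risole preserves d here (none of its changes turn any other segment into d), so the proto-segment is *d.
Continuing position by position gives *ganed; check it forward:
Risole: *ganed > gened > yened  (by vowel merger, unconditioned shift)
Bamiri: *ganed > ganez > gonez  (by unconditioned shift, vowel merger)
Only *ganed yields all of Risole yened, Bamiri gonez.

*ganed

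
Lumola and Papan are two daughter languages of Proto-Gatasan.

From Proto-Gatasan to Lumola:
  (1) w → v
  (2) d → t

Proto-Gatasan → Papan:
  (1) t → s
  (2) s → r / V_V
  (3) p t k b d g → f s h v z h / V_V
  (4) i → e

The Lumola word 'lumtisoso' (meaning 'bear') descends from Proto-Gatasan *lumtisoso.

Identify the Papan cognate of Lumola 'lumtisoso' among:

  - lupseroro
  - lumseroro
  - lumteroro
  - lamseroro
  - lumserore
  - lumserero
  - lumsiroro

lumseroro

Papan: *lumtisoso
  lumtisoso → lumsisoso   [unconditioned shift]
  lumsisoso → lumsiroro   [rhotacism]
  lumsiroro (rule 3 does not apply)
  lumsiroro → lumseroro   [vowel merger]
  giving Papan lumseroro.
Only 'lumseroro' matches the regular Papan development of *lumtisoso.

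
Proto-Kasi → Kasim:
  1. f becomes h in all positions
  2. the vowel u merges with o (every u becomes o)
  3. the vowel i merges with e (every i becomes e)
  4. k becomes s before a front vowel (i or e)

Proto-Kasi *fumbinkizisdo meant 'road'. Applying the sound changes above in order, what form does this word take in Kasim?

hombensezesdo

Kasim: start from *fumbinkizisdo.
  rule 1 (unconditioned shift): fumbinkizisdo → humbinkizisdo
  rule 2 (vowel merger): humbinkizisdo → hombinkizisdo
  rule 3 (vowel merger): hombinkizisdo → hombenkezesdo
  rule 4 (palatalisation): hombenkezesdo → hombensezesdo
  ⇒ Kasim hombensezesdo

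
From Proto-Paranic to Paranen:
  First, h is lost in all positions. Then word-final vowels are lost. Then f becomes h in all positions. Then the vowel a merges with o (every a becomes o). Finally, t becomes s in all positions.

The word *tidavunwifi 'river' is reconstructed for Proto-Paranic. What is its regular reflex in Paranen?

sidovunwih

Paranen: start from *tidavunwifi.
  rule 1: no change — tidavunwifi
  rule 2 (apocope): tidavunwifi → tidavunwif
  rule 3 (unconditioned shift): tidavunwif → tidavunwih
  rule 4 (vowel merger): tidavunwih → tidovunwih
  rule 5 (unconditioned shift): tidovunwih → sidovunwih
  ⇒ Paranen sidovunwih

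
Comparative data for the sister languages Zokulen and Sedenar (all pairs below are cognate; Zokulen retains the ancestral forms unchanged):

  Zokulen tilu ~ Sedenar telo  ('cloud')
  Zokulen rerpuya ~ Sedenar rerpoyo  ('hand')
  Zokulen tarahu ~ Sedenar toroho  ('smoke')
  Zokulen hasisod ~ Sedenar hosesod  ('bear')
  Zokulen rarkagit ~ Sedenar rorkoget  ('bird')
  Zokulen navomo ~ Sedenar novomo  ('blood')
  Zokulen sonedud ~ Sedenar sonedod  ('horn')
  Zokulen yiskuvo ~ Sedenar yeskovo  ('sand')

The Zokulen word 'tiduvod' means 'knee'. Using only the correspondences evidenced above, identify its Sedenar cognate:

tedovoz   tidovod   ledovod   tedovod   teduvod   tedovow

tilu ~ telo, hasisod ~ hosesod — Zokulen i corresponds to Sedenar e after a consonant, before a consonant other than r, m, n, p, b, f, v.
yiskuvo ~ yeskovo — Zokulen u corresponds to Sedenar o after a consonant, before a labial obstruent.
Applying these to Zokulen 'tiduvod':
  tiduvod → teduvod   (i→e after a consonant, before a consonant other than r, m, n, p, b, f, v)
  teduvod → tedovod   (u→o after a consonant, before a labial obstruent)
So the Sedenar cognate is 'tedovod'.

tedovod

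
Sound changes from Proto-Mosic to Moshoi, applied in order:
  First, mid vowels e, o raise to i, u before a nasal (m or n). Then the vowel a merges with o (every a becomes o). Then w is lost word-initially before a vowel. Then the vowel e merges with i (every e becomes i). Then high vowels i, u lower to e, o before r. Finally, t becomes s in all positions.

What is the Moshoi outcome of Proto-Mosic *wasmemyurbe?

osmimyorbi

Moshoi: *wasmemyurbe > wasmimyurbe > wosmimyurbe > osmimyurbe > osmimyurbi > osmimyorbi  (by pre-nasal raising, vowel merger, glide loss, vowel merger, pre-rhotic lowering)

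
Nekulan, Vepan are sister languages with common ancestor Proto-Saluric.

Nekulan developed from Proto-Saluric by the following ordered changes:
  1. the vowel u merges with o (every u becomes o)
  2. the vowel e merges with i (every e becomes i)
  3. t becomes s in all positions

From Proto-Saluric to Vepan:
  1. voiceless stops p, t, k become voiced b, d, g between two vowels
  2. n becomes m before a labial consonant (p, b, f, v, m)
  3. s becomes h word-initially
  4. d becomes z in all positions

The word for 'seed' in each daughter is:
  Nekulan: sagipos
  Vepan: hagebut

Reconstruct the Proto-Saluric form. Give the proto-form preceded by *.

Position 4: Nekulan has i, Vepan has e. Vepan preserves e here (none of its changes turn any other segment into e), so the proto-segment is *e.
Position 6: Nekulan has o, Vepan has u. Vepan preserves u here (none of its changes turn any other segment into u), so the proto-segment is *u.
Verify the candidate proto-form against each daughter:
Nekulan: *sageput
  sageput → sagepot   [vowel merger]
  sagepot → sagipot   [vowel merger]
  sagipot → sagipos   [unconditioned shift]
  giving Nekulan sagipos.
Vepan: start from *sageput.
  rule 1 (intervocalic voicing): sageput → sagebut
  rule 2: no change — sagebut
  rule 3 (debuccalisation): sagebut → hagebut
  rule 4: no change — hagebut
  ⇒ Vepan hagebut
Only *sageput yields all of Nekulan sagipos, Vepan hagebut.

*sageput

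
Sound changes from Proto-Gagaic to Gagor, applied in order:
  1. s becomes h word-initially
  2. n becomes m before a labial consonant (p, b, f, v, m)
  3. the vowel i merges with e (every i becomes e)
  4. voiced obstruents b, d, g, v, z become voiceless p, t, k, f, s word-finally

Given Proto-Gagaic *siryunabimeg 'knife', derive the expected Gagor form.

heryunabemek

Gagor: *siryunabimeg
  siryunabimeg → hiryunabimeg   [debuccalisation]
  hiryunabimeg (rule 2 does not apply)
  hiryunabimeg → heryunabemeg   [vowel merger]
  heryunabemeg → heryunabemek   [final devoicing]
  giving Gagor heryunabemek.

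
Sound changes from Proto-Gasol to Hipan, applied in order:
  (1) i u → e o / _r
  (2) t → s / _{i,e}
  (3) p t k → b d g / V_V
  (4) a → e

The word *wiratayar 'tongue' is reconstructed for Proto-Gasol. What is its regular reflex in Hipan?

Hipan: start from *wiratayar.
  rule 1 (pre-rhotic lowering): wiratayar → weratayar
  rule 2: no change — weratayar
  rule 3 (intervocalic voicing): weratayar → weradayar
  rule 4 (vowel merger): weradayar → weredeyer
  ⇒ Hipan weredeyer

weredeyer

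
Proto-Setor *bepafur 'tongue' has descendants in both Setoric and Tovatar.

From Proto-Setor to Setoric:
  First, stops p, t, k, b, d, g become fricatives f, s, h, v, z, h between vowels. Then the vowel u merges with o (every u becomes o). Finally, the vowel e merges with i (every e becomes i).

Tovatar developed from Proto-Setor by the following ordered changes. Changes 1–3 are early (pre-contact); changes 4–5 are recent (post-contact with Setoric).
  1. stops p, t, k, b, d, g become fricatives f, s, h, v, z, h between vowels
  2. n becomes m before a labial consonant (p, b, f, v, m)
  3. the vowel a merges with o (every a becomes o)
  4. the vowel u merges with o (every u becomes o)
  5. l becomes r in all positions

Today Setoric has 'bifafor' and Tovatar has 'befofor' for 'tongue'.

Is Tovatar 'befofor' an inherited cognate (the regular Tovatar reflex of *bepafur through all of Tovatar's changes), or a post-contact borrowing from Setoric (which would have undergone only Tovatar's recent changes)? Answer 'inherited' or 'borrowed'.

inherited

If inherited, *bepafur would pass through all of Tovatar's changes:
Tovatar: start from *bepafur.
  rule 1 (intervocalic lenition): bepafur → befafur
  rule 2: no change — befafur
  rule 3 (vowel merger): befafur → befofur
  rule 4 (vowel merger): befofur → befofor
  rule 5: no change — befofor
  ⇒ Tovatar befofor
If borrowed from Setoric 'bifafor' after the early changes, it would undergo only the recent ones:
  rule 4 (vowel merger): no change (bifafor)
  rule 5 (unconditioned shift): no change (bifafor)
  ⇒ as a loan: bifafor
Tovatar 'befofor' matches the inherited outcome exactly, so it is an inherited cognate, not a loan.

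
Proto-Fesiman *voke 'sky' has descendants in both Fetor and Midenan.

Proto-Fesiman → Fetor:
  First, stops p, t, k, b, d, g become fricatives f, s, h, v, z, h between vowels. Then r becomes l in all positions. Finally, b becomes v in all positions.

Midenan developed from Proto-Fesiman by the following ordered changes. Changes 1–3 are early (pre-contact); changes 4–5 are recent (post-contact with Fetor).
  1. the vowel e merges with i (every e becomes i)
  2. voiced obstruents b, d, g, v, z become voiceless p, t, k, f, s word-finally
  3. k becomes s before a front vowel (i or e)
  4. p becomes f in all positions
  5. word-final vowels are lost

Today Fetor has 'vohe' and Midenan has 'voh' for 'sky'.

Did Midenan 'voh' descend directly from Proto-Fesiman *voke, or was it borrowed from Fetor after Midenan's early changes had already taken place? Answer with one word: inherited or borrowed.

If inherited, *voke would pass through all of Midenan's changes:
Midenan: *voke
  voke → voki   [vowel merger]
  voki (rule 2 does not apply)
  voki → vosi   [palatalisation]
  vosi (rule 4 does not apply)
  vosi → vos   [apocope]
  giving Midenan vos.
If borrowed from Fetor 'vohe' after the early changes, it would undergo only the recent ones:
  rule 4 (unconditioned shift): no change (vohe)
  rule 5 (apocope): vohe → voh
  ⇒ as a loan: voh
Midenan 'voh' matches the loan outcome 'voh', not the inherited 'vos' — it skipped the early Midenan changes, so it was borrowed from Fetor.

borrowed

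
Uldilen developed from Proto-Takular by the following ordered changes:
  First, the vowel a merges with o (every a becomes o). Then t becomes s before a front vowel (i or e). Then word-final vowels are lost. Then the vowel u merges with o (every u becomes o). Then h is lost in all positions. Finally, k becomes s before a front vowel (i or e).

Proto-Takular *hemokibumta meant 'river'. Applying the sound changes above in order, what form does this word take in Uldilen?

Uldilen: *hemokibumta
  hemokibumta → hemokibumto   [vowel merger]
  hemokibumto (rule 2 does not apply)
  hemokibumto → hemokibumt   [apocope]
  hemokibumt → hemokibomt   [vowel merger]
  hemokibomt → emokibomt   [h-loss]
  emokibomt → emosibomt   [palatalisation]
  giving Uldilen emosibomt.

emosibomt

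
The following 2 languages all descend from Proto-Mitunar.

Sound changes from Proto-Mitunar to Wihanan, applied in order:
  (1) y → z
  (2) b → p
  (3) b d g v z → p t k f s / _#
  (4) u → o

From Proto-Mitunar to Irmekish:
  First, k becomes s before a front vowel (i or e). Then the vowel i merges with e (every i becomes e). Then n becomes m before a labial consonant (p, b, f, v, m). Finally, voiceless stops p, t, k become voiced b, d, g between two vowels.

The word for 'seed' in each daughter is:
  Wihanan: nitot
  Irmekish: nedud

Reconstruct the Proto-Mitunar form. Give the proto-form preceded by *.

Position 5: Wihanan has t, Irmekish has d. Taking the neighbouring segments as reconstructed: Wihanan t could go back to *t or *d; Irmekish d can only go back to *d — the one source consistent with every daughter is *d.
Position 4: Wihanan has o, Irmekish has u. Irmekish preserves u here (none of its changes turn any other segment into u), so the proto-segment is *u.
Position 3: Wihanan has t, Irmekish has d. Taking the neighbouring segments as reconstructed: Wihanan t can only go back to *t; Irmekish d could go back to *t or *d — the one source consistent with every daughter is *t.
Continuing position by position gives *nitud; check it forward:
Wihanan: start from *nitud.
  rule 1: no change — nitud
  rule 2: no change — nitud
  rule 3 (final devoicing): nitud → nitut
  rule 4 (vowel merger): nitut → nitot
  ⇒ Wihanan nitot
Irmekish: *nitud > netud > nedud  (by vowel merger, intervocalic voicing)
*nitud is the unique common source.

*nitud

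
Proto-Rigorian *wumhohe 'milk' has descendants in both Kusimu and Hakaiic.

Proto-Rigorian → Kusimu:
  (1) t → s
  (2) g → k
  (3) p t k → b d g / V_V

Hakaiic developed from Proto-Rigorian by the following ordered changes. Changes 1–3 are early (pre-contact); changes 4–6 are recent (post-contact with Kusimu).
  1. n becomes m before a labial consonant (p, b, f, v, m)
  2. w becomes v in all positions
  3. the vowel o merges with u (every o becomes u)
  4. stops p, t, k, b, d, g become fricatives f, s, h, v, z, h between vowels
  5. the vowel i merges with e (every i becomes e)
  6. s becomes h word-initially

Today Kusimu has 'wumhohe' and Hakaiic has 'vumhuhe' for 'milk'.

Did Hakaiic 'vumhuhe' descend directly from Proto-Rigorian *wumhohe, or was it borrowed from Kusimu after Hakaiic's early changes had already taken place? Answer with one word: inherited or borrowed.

If inherited, *wumhohe would pass through all of Hakaiic's changes:
Hakaiic: *wumhohe > vumhohe > vumhuhe  (by unconditioned shift, vowel merger)
If borrowed from Kusimu 'wumhohe' after the early changes, it would undergo only the recent ones:
  rule 4 (intervocalic lenition): no change (wumhohe)
  rule 5 (vowel merger): no change (wumhohe)
  rule 6 (debuccalisation): no change (wumhohe)
  ⇒ as a loan: wumhohe
Hakaiic 'vumhuhe' matches the inherited outcome exactly, so it is an inherited cognate, not a loan.

inherited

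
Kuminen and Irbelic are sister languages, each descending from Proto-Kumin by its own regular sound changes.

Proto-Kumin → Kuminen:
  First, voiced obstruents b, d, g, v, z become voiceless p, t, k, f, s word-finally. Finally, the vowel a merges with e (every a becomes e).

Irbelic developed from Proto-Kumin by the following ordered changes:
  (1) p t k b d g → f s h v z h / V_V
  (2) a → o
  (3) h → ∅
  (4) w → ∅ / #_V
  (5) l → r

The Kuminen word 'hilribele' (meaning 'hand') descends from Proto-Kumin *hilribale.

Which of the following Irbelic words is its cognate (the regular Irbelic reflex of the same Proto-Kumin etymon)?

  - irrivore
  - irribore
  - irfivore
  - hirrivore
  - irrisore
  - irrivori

Irbelic: start from *hilribale.
  rule 1 (intervocalic lenition): hilribale → hilrivale
  rule 2 (vowel merger): hilrivale → hilrivole
  rule 3 (h-loss): hilrivole → ilrivole
  rule 4: no change — ilrivole
  rule 5 (unconditioned shift): ilrivole → irrivore
  ⇒ Irbelic irrivore
The other candidates each miss or misapply at least one Irbelic change.

irrivore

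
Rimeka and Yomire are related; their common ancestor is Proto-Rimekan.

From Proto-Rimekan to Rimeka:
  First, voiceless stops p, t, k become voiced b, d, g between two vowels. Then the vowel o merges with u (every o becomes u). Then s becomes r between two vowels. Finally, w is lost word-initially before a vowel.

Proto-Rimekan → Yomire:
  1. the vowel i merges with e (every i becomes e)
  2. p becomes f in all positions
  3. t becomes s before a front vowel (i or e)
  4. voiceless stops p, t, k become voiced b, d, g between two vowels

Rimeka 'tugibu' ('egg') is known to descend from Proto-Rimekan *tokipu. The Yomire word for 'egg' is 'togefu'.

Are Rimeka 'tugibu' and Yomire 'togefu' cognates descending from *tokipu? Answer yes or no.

Derive the expected Yomire reflex of *tokipu:
Yomire: *tokipu > tokepu > tokefu > togefu  (by vowel merger, unconditioned shift, intervocalic voicing)
Yomire 'togefu' matches the regular reflex exactly, so the pair is cognate.

yes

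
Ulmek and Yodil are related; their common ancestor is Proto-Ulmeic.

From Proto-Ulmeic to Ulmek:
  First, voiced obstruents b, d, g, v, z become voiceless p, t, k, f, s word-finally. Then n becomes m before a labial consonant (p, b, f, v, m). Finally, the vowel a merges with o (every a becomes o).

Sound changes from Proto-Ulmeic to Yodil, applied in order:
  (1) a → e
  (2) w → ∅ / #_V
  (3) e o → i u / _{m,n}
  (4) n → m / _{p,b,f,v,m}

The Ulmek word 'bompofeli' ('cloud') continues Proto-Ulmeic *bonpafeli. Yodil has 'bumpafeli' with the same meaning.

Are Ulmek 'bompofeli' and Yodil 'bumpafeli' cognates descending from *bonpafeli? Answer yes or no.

no

Derive the expected Yodil reflex of *bonpafeli:
Yodil: *bonpafeli
  bonpafeli → bonpefeli   [vowel merger]
  bonpefeli (rule 2 does not apply)
  bonpefeli → bunpefeli   [pre-nasal raising]
  bunpefeli → bumpefeli   [nasal place assimilation]
  giving Yodil bumpefeli.
The regular Yodil reflex would be 'bumpefeli', but the attested form is 'bumpafeli'. The correspondence is irregular, so they are not cognates (the Yodil form has a different source).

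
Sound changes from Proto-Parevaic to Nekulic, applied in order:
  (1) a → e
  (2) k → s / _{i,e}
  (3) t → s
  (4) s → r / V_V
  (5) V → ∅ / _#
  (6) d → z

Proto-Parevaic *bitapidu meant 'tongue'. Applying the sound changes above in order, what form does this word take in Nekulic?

birepiz

Nekulic: *bitapidu > bitepidu > bisepidu > birepidu > birepid > birepiz  (by vowel merger, unconditioned shift, rhotacism, apocope, unconditioned shift)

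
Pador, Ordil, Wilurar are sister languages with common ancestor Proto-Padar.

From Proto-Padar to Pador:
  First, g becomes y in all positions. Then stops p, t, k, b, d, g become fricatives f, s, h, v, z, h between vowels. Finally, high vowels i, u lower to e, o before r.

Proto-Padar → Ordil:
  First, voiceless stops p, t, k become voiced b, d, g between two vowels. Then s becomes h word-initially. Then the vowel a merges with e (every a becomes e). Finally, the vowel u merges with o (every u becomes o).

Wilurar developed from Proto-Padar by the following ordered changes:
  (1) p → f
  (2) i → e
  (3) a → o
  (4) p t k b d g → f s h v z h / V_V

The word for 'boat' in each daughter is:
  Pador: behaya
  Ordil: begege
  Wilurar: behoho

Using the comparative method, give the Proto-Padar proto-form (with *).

*bekaga

Position 6: Pador has a, Ordil has e, Wilurar has o. Pador preserves a here (none of its changes turn any other segment into a), so the proto-segment is *a.
Position 5: Pador has y, Ordil has g, Wilurar has h. Taking the neighbouring segments as reconstructed: Pador y could go back to *g or *y; Ordil g could go back to *k or *g; Wilurar h could go back to *k or *g or *h — the one source consistent with every daughter is *g.
Verify the candidate proto-form against each daughter:
Pador: start from *bekaga.
  rule 1 (unconditioned shift): bekaga → bekaya
  rule 2 (intervocalic lenition): bekaya → behaya
  rule 3: no change — behaya
  ⇒ Pador behaya
Ordil: *bekaga > begaga > begege  (by intervocalic voicing, vowel merger)
Wilurar: *bekaga > bekogo > behoho  (by vowel merger, intervocalic lenition)
Only *bekaga yields all of Pador behaya, Ordil begege, Wilurar behoho.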